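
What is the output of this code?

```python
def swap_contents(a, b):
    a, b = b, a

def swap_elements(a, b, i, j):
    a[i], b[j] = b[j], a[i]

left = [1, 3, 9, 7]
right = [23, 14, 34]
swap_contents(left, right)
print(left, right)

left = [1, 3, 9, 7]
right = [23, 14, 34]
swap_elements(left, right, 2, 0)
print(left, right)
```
[1, 3, 9, 7] [23, 14, 34]
[1, 3, 23, 7] [9, 14, 34]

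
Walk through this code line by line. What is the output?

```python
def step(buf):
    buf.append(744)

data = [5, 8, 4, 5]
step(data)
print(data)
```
[5, 8, 4, 5, 744]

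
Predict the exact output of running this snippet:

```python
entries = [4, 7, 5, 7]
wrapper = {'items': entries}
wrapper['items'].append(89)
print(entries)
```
[4, 7, 5, 7, 89]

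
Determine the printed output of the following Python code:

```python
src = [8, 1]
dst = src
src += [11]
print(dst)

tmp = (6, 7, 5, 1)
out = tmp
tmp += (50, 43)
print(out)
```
[8, 1, 11]
(6, 7, 5, 1)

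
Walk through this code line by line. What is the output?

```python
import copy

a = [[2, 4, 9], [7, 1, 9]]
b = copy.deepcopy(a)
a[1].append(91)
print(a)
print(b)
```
[[2, 4, 9], [7, 1, 9, 91]]
[[2, 4, 9], [7, 1, 9]]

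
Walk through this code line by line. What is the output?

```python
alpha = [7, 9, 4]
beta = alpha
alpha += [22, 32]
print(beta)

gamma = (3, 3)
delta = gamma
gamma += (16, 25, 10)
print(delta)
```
[7, 9, 4, 22, 32]
(3, 3)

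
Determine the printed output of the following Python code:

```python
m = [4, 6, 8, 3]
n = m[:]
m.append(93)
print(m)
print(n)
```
[4, 6, 8, 3, 93]
[4, 6, 8, 3]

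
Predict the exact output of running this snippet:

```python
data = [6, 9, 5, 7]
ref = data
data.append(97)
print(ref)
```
[6, 9, 5, 7, 97]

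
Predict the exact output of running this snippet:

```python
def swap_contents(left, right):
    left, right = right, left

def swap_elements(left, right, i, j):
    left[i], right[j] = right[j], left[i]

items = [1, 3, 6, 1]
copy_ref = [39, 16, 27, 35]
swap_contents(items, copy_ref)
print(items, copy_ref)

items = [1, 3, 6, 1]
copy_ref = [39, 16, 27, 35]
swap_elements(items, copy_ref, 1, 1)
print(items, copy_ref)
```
[1, 3, 6, 1] [39, 16, 27, 35]
[1, 16, 6, 1] [39, 3, 27, 35]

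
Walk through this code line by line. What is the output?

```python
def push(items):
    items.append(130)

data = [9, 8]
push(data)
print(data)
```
[9, 8, 130]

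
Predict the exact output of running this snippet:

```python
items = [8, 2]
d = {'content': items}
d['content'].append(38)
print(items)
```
[8, 2, 38]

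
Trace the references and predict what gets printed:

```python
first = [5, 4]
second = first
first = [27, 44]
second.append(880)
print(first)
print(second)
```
[27, 44]
[5, 4, 880]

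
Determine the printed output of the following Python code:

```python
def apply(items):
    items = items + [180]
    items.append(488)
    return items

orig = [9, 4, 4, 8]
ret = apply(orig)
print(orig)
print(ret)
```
[9, 4, 4, 8]
[9, 4, 4, 8, 180, 488]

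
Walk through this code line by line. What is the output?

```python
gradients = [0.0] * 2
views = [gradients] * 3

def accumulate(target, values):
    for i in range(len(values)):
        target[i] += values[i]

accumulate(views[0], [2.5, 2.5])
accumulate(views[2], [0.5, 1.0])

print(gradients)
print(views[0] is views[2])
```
[3.0, 3.5]
True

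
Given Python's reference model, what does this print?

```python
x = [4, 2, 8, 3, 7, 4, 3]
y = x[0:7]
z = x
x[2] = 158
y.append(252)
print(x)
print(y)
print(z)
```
[4, 2, 158, 3, 7, 4, 3]
[4, 2, 8, 3, 7, 4, 3, 252]
[4, 2, 158, 3, 7, 4, 3]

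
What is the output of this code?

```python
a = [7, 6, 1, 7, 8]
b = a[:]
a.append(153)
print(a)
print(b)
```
[7, 6, 1, 7, 8, 153]
[7, 6, 1, 7, 8]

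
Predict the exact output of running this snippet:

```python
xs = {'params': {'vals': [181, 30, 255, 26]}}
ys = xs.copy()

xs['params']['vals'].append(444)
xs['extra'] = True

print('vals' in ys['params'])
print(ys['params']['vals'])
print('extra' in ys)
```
True
[181, 30, 255, 26, 444]
False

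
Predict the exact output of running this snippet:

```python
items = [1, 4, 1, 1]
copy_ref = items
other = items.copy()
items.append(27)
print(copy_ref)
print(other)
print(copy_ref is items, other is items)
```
[1, 4, 1, 1, 27]
[1, 4, 1, 1]
True False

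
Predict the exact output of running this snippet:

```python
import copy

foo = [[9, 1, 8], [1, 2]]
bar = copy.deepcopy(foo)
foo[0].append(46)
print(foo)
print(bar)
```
[[9, 1, 8, 46], [1, 2]]
[[9, 1, 8], [1, 2]]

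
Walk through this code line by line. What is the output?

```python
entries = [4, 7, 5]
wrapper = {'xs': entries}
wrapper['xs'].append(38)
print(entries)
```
[4, 7, 5, 38]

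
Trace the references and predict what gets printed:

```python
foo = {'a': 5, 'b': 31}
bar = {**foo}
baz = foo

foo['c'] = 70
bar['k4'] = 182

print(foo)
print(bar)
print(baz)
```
{'a': 5, 'b': 31, 'c': 70}
{'a': 5, 'b': 31, 'k4': 182}
{'a': 5, 'b': 31, 'c': 70}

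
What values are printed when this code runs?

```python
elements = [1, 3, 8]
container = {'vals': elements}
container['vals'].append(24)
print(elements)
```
[1, 3, 8, 24]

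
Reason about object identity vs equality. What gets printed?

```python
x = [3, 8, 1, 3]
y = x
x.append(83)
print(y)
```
[3, 8, 1, 3, 83]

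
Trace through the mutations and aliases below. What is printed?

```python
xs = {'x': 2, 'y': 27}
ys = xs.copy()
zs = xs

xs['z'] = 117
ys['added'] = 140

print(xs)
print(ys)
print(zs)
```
{'x': 2, 'y': 27, 'z': 117}
{'x': 2, 'y': 27, 'added': 140}
{'x': 2, 'y': 27, 'z': 117}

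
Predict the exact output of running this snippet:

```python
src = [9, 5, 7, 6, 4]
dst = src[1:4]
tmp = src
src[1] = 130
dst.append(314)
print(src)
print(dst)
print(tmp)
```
[9, 130, 7, 6, 4]
[5, 7, 6, 314]
[9, 130, 7, 6, 4]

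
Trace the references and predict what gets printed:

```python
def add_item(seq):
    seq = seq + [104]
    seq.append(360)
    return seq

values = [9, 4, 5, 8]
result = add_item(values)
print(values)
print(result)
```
[9, 4, 5, 8]
[9, 4, 5, 8, 104, 360]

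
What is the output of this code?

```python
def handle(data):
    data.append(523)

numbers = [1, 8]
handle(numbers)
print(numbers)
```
[1, 8, 523]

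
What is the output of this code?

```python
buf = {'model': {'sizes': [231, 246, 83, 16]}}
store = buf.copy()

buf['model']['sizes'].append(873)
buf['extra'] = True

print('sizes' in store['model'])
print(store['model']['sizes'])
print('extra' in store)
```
True
[231, 246, 83, 16, 873]
False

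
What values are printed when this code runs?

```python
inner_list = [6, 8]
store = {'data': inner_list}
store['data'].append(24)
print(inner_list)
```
[6, 8, 24]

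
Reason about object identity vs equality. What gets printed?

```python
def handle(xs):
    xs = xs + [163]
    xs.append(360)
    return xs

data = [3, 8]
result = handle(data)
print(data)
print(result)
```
[3, 8]
[3, 8, 163, 360]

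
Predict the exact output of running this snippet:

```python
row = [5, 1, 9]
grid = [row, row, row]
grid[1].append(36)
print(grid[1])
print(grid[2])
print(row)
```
[5, 1, 9, 36]
[5, 1, 9, 36]
[5, 1, 9, 36]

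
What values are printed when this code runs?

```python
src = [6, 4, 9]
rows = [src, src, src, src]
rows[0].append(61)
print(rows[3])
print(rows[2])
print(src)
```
[6, 4, 9, 61]
[6, 4, 9, 61]
[6, 4, 9, 61]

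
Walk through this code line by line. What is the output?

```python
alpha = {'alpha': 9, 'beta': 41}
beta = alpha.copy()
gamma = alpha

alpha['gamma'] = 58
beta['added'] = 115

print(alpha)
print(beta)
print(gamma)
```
{'alpha': 9, 'beta': 41, 'gamma': 58}
{'alpha': 9, 'beta': 41, 'added': 115}
{'alpha': 9, 'beta': 41, 'gamma': 58}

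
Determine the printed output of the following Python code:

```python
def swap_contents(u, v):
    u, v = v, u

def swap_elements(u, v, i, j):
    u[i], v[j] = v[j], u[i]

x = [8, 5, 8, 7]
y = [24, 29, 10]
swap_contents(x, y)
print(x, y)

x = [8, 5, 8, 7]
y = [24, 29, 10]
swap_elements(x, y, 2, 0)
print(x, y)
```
[8, 5, 8, 7] [24, 29, 10]
[8, 5, 24, 7] [8, 29, 10]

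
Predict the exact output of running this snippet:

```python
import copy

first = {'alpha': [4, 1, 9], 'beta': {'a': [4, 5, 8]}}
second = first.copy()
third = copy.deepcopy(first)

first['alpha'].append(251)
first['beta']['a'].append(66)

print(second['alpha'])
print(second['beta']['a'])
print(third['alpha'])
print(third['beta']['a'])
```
[4, 1, 9, 251]
[4, 5, 8, 66]
[4, 1, 9]
[4, 5, 8]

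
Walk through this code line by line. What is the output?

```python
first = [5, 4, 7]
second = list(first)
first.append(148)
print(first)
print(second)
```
[5, 4, 7, 148]
[5, 4, 7]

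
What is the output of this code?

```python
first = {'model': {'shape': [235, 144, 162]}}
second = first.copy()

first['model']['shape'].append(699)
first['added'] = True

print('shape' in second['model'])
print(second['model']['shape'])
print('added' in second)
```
True
[235, 144, 162, 699]
False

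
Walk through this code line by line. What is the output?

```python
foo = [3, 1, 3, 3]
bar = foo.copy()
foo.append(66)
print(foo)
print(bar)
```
[3, 1, 3, 3, 66]
[3, 1, 3, 3]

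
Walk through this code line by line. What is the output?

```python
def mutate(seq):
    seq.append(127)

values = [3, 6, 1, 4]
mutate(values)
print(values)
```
[3, 6, 1, 4, 127]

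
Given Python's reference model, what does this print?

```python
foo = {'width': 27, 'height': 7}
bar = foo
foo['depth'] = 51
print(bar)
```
{'width': 27, 'height': 7, 'depth': 51}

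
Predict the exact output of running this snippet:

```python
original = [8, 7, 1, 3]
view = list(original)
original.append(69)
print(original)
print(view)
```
[8, 7, 1, 3, 69]
[8, 7, 1, 3]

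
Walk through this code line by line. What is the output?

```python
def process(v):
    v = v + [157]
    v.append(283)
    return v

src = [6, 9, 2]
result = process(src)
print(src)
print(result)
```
[6, 9, 2]
[6, 9, 2, 157, 283]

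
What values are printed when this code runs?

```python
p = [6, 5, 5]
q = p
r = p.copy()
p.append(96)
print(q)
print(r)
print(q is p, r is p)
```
[6, 5, 5, 96]
[6, 5, 5]
True False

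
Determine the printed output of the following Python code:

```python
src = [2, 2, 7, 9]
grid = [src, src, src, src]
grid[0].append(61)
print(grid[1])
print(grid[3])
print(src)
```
[2, 2, 7, 9, 61]
[2, 2, 7, 9, 61]
[2, 2, 7, 9, 61]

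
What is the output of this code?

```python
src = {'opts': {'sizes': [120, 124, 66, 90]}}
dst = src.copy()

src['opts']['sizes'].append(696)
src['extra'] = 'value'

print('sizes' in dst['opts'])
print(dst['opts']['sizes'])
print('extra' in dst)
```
True
[120, 124, 66, 90, 696]
False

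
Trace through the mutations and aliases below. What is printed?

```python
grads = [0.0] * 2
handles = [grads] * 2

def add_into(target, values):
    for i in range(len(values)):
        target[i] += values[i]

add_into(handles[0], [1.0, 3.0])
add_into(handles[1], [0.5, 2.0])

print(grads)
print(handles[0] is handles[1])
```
[1.5, 5.0]
True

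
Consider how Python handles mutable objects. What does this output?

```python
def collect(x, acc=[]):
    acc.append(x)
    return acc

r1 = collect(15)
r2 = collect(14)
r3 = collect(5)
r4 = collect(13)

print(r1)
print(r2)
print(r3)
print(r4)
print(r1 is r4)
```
[15, 14, 5, 13]
[15, 14, 5, 13]
[15, 14, 5, 13]
[15, 14, 5, 13]
True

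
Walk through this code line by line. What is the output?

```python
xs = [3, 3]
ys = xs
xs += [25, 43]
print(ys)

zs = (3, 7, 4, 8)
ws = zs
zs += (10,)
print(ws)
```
[3, 3, 25, 43]
(3, 7, 4, 8)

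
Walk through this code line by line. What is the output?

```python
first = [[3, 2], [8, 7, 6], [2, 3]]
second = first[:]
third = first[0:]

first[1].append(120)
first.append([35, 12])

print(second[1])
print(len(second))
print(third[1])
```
[8, 7, 6, 120]
3
[8, 7, 6, 120]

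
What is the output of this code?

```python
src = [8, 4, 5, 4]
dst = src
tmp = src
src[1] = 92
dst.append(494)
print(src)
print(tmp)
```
[8, 92, 5, 4, 494]
[8, 92, 5, 4, 494]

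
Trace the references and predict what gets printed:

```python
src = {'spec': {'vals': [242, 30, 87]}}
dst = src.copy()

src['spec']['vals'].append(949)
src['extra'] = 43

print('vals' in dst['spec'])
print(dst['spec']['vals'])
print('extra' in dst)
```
True
[242, 30, 87, 949]
False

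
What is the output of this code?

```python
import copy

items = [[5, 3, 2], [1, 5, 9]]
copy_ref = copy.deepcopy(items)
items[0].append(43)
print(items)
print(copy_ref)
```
[[5, 3, 2, 43], [1, 5, 9]]
[[5, 3, 2], [1, 5, 9]]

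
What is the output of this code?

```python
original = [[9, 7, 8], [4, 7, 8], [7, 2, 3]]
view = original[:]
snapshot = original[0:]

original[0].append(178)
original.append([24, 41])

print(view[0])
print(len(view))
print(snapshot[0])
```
[9, 7, 8, 178]
3
[9, 7, 8, 178]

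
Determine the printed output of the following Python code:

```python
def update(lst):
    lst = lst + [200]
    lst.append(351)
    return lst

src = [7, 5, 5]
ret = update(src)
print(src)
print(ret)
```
[7, 5, 5]
[7, 5, 5, 200, 351]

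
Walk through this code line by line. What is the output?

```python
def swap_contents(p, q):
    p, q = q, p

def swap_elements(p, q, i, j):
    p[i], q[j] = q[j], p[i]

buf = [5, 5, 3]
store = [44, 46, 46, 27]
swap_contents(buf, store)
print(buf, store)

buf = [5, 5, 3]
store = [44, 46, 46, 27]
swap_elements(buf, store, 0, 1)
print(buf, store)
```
[5, 5, 3] [44, 46, 46, 27]
[46, 5, 3] [44, 5, 46, 27]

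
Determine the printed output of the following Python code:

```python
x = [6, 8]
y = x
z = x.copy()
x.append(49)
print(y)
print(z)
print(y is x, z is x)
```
[6, 8, 49]
[6, 8]
True False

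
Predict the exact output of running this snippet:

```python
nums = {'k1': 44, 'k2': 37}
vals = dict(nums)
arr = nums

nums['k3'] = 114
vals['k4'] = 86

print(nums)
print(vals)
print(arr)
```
{'k1': 44, 'k2': 37, 'k3': 114}
{'k1': 44, 'k2': 37, 'k4': 86}
{'k1': 44, 'k2': 37, 'k3': 114}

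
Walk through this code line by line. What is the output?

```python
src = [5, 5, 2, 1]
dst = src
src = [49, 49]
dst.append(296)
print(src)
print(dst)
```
[49, 49]
[5, 5, 2, 1, 296]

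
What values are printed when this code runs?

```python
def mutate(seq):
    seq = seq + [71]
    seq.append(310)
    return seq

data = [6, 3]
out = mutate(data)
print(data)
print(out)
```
[6, 3]
[6, 3, 71, 310]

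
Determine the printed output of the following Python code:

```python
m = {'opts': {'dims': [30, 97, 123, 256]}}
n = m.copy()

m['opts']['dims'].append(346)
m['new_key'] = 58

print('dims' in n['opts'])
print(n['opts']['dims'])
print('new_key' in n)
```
True
[30, 97, 123, 256, 346]
False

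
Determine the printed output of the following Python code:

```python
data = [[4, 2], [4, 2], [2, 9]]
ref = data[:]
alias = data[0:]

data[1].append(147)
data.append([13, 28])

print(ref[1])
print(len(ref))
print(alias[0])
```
[4, 2, 147]
3
[4, 2]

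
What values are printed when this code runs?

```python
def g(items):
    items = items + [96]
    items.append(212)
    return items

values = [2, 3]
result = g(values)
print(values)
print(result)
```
[2, 3]
[2, 3, 96, 212]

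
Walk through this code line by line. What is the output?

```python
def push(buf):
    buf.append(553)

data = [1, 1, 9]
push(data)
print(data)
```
[1, 1, 9, 553]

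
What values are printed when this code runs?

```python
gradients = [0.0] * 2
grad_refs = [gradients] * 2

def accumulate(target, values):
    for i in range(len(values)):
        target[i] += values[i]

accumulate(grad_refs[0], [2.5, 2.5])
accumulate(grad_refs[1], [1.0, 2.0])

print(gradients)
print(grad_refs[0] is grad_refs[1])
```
[3.5, 4.5]
True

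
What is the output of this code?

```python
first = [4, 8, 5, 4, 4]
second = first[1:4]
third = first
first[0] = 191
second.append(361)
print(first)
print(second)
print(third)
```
[191, 8, 5, 4, 4]
[8, 5, 4, 361]
[191, 8, 5, 4, 4]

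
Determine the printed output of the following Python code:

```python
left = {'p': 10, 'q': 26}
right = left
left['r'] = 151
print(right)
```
{'p': 10, 'q': 26, 'r': 151}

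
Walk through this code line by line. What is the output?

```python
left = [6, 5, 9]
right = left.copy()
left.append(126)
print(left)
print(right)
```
[6, 5, 9, 126]
[6, 5, 9]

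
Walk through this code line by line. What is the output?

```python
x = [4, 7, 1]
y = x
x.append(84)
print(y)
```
[4, 7, 1, 84]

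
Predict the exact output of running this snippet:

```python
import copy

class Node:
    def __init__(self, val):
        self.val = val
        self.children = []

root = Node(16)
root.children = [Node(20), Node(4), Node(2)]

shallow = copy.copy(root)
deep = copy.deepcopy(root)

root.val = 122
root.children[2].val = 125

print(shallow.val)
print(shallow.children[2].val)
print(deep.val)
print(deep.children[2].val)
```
16
125
16
2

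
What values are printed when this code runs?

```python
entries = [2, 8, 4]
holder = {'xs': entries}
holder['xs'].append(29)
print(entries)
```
[2, 8, 4, 29]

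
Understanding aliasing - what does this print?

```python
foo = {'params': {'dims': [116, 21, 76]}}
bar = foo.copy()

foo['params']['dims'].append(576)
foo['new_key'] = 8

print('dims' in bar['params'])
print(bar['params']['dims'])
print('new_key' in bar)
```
True
[116, 21, 76, 576]
False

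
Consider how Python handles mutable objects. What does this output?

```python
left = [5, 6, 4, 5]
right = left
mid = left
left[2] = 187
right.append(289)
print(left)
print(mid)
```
[5, 6, 187, 5, 289]
[5, 6, 187, 5, 289]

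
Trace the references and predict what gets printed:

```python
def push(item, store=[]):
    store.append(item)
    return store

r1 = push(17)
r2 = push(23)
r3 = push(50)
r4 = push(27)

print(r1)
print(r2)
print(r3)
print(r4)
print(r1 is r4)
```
[17, 23, 50, 27]
[17, 23, 50, 27]
[17, 23, 50, 27]
[17, 23, 50, 27]
True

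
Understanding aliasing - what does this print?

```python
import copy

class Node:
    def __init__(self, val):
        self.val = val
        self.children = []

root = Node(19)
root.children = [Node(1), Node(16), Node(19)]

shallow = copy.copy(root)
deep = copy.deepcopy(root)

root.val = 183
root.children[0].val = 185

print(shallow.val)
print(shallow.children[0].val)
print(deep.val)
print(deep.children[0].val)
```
19
185
19
1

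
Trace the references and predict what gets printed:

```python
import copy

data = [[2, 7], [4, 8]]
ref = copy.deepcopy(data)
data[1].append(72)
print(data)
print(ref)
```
[[2, 7], [4, 8, 72]]
[[2, 7], [4, 8]]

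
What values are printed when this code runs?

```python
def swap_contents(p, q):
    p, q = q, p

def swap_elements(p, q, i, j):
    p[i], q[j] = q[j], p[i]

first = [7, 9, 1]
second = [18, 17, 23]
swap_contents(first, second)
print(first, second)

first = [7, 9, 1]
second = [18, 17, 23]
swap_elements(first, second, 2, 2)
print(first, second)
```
[7, 9, 1] [18, 17, 23]
[7, 9, 23] [18, 17, 1]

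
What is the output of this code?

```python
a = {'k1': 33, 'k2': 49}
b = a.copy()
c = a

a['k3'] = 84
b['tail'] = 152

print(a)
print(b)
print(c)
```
{'k1': 33, 'k2': 49, 'k3': 84}
{'k1': 33, 'k2': 49, 'tail': 152}
{'k1': 33, 'k2': 49, 'k3': 84}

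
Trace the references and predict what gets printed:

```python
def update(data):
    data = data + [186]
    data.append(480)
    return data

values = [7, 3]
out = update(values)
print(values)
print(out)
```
[7, 3]
[7, 3, 186, 480]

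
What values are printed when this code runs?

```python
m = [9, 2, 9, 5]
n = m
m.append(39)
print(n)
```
[9, 2, 9, 5, 39]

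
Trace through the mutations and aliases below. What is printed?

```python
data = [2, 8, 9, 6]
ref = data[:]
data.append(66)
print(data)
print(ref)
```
[2, 8, 9, 6, 66]
[2, 8, 9, 6]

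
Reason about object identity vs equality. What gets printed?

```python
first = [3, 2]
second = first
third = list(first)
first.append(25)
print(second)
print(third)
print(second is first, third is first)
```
[3, 2, 25]
[3, 2]
True False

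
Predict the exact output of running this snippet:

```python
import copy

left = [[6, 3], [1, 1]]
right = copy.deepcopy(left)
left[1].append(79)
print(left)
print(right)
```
[[6, 3], [1, 1, 79]]
[[6, 3], [1, 1]]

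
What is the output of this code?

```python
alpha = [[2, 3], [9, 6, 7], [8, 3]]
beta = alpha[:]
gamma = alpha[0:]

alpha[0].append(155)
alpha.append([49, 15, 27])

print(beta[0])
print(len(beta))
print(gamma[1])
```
[2, 3, 155]
3
[9, 6, 7]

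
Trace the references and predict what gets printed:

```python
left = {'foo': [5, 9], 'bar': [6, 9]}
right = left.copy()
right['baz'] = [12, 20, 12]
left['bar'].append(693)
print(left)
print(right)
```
{'foo': [5, 9], 'bar': [6, 9, 693]}
{'foo': [5, 9], 'bar': [6, 9, 693], 'baz': [12, 20, 12]}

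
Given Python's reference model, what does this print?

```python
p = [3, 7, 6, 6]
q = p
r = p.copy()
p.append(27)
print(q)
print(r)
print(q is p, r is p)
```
[3, 7, 6, 6, 27]
[3, 7, 6, 6]
True False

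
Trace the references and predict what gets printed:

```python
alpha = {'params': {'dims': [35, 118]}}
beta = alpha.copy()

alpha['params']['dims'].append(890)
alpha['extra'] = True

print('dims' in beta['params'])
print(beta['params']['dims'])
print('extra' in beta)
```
True
[35, 118, 890]
False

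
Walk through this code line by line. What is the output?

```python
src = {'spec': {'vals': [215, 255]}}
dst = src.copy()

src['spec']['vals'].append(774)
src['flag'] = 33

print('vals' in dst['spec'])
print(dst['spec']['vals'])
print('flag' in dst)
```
True
[215, 255, 774]
False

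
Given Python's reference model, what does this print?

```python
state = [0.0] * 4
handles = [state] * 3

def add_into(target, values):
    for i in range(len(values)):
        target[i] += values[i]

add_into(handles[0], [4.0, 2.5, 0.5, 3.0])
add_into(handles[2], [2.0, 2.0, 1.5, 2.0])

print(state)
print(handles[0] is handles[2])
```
[6.0, 4.5, 2.0, 5.0]
True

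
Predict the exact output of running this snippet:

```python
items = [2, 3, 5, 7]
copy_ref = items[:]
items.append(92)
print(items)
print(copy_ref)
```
[2, 3, 5, 7, 92]
[2, 3, 5, 7]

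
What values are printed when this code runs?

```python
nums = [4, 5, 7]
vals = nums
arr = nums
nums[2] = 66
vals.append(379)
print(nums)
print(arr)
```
[4, 5, 66, 379]
[4, 5, 66, 379]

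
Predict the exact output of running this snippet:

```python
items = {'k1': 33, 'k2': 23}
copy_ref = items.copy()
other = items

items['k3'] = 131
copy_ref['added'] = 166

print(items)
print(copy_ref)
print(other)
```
{'k1': 33, 'k2': 23, 'k3': 131}
{'k1': 33, 'k2': 23, 'added': 166}
{'k1': 33, 'k2': 23, 'k3': 131}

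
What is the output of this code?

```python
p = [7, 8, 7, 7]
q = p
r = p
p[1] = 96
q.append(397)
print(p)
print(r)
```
[7, 96, 7, 7, 397]
[7, 96, 7, 7, 397]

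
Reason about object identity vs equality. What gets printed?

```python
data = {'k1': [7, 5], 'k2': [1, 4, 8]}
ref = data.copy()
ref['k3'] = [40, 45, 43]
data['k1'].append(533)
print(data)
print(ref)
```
{'k1': [7, 5, 533], 'k2': [1, 4, 8]}
{'k1': [7, 5, 533], 'k2': [1, 4, 8], 'k3': [40, 45, 43]}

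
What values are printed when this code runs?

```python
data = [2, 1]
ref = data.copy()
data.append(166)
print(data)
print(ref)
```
[2, 1, 166]
[2, 1]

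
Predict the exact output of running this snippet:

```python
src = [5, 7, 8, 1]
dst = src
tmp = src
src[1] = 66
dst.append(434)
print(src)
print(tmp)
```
[5, 66, 8, 1, 434]
[5, 66, 8, 1, 434]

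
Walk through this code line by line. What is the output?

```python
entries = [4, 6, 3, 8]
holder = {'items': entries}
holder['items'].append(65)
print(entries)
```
[4, 6, 3, 8, 65]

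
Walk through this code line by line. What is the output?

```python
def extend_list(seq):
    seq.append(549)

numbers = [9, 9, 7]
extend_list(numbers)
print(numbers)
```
[9, 9, 7, 549]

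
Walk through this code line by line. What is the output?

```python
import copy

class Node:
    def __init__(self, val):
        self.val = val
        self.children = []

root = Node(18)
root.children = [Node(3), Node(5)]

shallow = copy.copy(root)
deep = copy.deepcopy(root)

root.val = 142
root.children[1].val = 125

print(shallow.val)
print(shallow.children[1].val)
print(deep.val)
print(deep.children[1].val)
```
18
125
18
5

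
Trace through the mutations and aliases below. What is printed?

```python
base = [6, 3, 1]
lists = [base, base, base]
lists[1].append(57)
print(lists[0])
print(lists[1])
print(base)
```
[6, 3, 1, 57]
[6, 3, 1, 57]
[6, 3, 1, 57]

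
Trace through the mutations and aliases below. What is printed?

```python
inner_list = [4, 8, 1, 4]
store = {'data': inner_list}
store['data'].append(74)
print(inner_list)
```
[4, 8, 1, 4, 74]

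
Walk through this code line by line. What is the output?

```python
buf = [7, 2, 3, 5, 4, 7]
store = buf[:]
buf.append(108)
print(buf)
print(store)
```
[7, 2, 3, 5, 4, 7, 108]
[7, 2, 3, 5, 4, 7]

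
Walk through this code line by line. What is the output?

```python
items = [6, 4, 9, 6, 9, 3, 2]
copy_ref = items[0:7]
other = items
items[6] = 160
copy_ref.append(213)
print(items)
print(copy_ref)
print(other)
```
[6, 4, 9, 6, 9, 3, 160]
[6, 4, 9, 6, 9, 3, 2, 213]
[6, 4, 9, 6, 9, 3, 160]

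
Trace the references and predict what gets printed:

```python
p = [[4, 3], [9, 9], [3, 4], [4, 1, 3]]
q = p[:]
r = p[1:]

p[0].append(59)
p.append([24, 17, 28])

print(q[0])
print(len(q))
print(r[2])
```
[4, 3, 59]
4
[4, 1, 3]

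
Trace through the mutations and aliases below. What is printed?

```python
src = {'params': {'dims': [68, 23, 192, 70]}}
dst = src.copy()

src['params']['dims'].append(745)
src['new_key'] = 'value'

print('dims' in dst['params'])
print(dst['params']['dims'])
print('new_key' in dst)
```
True
[68, 23, 192, 70, 745]
False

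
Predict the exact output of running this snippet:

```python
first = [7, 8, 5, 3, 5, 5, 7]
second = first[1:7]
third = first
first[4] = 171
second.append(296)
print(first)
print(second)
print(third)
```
[7, 8, 5, 3, 171, 5, 7]
[8, 5, 3, 5, 5, 7, 296]
[7, 8, 5, 3, 171, 5, 7]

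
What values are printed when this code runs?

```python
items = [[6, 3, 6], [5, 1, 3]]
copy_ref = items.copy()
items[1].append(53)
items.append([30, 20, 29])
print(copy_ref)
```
[[6, 3, 6], [5, 1, 3, 53]]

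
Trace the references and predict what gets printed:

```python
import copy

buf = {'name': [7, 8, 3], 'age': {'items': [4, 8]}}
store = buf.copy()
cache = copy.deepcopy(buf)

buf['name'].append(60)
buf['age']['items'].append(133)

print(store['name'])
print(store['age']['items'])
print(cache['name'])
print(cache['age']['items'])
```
[7, 8, 3, 60]
[4, 8, 133]
[7, 8, 3]
[4, 8]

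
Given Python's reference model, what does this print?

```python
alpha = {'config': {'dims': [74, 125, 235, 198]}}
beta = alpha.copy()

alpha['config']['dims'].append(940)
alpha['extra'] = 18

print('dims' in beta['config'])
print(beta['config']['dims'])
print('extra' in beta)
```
True
[74, 125, 235, 198, 940]
False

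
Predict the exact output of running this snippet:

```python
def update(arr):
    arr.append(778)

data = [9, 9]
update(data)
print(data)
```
[9, 9, 778]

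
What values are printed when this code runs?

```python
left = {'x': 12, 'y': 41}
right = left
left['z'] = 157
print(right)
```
{'x': 12, 'y': 41, 'z': 157}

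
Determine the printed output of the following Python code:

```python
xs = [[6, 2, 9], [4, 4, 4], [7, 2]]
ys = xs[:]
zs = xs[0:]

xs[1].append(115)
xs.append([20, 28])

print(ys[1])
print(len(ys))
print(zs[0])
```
[4, 4, 4, 115]
3
[6, 2, 9]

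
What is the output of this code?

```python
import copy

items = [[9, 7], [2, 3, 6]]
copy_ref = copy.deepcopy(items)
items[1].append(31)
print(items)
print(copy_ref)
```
[[9, 7], [2, 3, 6, 31]]
[[9, 7], [2, 3, 6]]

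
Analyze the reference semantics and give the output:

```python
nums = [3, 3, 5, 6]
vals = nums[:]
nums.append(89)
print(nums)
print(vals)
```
[3, 3, 5, 6, 89]
[3, 3, 5, 6]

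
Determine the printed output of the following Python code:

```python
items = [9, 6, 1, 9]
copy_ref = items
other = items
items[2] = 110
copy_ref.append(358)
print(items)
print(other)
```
[9, 6, 110, 9, 358]
[9, 6, 110, 9, 358]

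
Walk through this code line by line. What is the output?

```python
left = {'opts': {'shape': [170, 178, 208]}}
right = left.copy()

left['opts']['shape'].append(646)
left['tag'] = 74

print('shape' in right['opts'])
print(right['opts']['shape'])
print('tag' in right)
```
True
[170, 178, 208, 646]
False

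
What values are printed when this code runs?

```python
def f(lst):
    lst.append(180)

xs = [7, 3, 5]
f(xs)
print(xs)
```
[7, 3, 5, 180]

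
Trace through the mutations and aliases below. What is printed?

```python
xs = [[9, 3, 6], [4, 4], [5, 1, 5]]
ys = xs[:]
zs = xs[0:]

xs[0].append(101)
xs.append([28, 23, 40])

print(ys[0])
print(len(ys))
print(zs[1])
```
[9, 3, 6, 101]
3
[4, 4]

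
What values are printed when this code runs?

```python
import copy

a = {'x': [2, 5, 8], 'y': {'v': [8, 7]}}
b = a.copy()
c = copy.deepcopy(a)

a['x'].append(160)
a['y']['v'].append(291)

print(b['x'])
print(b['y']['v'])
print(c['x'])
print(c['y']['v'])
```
[2, 5, 8, 160]
[8, 7, 291]
[2, 5, 8]
[8, 7]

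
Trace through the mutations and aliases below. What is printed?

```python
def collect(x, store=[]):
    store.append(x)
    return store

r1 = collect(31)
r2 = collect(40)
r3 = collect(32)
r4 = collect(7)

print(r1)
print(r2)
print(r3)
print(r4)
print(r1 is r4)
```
[31, 40, 32, 7]
[31, 40, 32, 7]
[31, 40, 32, 7]
[31, 40, 32, 7]
True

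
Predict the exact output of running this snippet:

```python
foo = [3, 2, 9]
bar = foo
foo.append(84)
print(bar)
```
[3, 2, 9, 84]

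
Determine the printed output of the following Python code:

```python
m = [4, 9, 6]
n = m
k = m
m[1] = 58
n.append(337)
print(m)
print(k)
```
[4, 58, 6, 337]
[4, 58, 6, 337]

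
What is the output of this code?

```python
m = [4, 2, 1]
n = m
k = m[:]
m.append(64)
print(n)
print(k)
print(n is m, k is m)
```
[4, 2, 1, 64]
[4, 2, 1]
True False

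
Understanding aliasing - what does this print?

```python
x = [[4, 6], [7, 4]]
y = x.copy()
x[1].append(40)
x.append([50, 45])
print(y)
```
[[4, 6], [7, 4, 40]]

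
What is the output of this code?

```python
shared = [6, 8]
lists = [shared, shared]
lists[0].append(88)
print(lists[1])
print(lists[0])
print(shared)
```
[6, 8, 88]
[6, 8, 88]
[6, 8, 88]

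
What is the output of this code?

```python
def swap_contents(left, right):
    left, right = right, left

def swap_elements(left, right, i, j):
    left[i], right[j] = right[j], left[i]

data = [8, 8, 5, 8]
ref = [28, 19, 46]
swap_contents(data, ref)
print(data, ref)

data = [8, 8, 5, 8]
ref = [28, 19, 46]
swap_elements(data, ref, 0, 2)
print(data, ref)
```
[8, 8, 5, 8] [28, 19, 46]
[46, 8, 5, 8] [28, 19, 8]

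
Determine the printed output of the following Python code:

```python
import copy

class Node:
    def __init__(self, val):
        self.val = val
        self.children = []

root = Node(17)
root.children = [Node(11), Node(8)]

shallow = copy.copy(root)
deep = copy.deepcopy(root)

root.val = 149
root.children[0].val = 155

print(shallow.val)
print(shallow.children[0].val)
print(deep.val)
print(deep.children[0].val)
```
17
155
17
11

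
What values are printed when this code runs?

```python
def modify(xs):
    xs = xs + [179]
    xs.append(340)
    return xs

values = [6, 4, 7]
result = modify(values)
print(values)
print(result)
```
[6, 4, 7]
[6, 4, 7, 179, 340]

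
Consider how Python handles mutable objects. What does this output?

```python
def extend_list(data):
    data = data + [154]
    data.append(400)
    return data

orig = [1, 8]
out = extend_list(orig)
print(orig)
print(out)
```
[1, 8]
[1, 8, 154, 400]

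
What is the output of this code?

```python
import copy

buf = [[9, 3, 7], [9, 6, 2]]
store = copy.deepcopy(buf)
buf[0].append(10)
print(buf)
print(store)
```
[[9, 3, 7, 10], [9, 6, 2]]
[[9, 3, 7], [9, 6, 2]]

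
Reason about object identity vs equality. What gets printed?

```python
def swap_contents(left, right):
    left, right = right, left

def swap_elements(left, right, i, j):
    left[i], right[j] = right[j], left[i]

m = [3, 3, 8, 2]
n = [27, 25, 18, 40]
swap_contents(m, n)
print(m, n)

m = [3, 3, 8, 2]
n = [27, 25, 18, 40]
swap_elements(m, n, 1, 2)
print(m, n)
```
[3, 3, 8, 2] [27, 25, 18, 40]
[3, 18, 8, 2] [27, 25, 3, 40]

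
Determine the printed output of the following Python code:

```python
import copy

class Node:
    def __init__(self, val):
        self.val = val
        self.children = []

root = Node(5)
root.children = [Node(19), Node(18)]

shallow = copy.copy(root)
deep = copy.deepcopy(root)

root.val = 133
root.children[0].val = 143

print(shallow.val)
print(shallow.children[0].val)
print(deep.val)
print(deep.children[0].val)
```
5
143
5
19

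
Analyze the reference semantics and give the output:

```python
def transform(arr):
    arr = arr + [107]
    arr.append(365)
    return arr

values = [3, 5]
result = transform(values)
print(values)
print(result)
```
[3, 5]
[3, 5, 107, 365]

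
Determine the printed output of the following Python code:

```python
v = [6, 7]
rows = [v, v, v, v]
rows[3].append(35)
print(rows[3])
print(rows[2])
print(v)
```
[6, 7, 35]
[6, 7, 35]
[6, 7, 35]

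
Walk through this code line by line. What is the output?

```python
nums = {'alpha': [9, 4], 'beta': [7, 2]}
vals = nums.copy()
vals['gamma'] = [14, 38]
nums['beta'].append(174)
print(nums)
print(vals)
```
{'alpha': [9, 4], 'beta': [7, 2, 174]}
{'alpha': [9, 4], 'beta': [7, 2, 174], 'gamma': [14, 38]}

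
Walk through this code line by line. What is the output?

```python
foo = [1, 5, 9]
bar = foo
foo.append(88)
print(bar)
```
[1, 5, 9, 88]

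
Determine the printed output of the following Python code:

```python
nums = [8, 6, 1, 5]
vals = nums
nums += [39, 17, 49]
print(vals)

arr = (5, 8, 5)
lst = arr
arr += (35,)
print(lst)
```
[8, 6, 1, 5, 39, 17, 49]
(5, 8, 5)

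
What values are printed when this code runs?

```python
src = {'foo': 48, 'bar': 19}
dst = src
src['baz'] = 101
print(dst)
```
{'foo': 48, 'bar': 19, 'baz': 101}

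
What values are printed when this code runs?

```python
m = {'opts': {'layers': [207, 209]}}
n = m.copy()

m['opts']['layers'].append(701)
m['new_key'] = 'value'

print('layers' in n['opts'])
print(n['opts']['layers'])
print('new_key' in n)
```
True
[207, 209, 701]
False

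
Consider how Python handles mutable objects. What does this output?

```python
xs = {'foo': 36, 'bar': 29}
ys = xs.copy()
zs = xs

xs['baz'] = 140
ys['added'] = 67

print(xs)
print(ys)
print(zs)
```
{'foo': 36, 'bar': 29, 'baz': 140}
{'foo': 36, 'bar': 29, 'added': 67}
{'foo': 36, 'bar': 29, 'baz': 140}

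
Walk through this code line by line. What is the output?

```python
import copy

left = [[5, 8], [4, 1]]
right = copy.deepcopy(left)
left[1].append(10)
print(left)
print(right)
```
[[5, 8], [4, 1, 10]]
[[5, 8], [4, 1]]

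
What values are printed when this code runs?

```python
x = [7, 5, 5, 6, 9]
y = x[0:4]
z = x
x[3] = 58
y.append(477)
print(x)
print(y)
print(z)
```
[7, 5, 5, 58, 9]
[7, 5, 5, 6, 477]
[7, 5, 5, 58, 9]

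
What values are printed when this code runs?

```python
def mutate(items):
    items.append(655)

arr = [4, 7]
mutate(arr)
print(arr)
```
[4, 7, 655]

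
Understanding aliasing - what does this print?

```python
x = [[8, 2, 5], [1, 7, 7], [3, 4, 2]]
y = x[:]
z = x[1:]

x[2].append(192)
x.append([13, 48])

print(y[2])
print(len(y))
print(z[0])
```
[3, 4, 2, 192]
3
[1, 7, 7]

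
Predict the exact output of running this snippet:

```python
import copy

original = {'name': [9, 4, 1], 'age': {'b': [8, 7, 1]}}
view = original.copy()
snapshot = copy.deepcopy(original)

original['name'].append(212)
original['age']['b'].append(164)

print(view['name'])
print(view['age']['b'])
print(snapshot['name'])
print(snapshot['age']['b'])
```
[9, 4, 1, 212]
[8, 7, 1, 164]
[9, 4, 1]
[8, 7, 1]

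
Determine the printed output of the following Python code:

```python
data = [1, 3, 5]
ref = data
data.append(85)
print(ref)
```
[1, 3, 5, 85]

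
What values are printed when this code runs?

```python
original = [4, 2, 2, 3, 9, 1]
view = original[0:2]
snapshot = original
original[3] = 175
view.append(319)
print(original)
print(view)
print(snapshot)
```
[4, 2, 2, 175, 9, 1]
[4, 2, 319]
[4, 2, 2, 175, 9, 1]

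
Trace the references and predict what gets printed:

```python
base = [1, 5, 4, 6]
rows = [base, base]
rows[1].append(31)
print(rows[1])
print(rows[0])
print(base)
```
[1, 5, 4, 6, 31]
[1, 5, 4, 6, 31]
[1, 5, 4, 6, 31]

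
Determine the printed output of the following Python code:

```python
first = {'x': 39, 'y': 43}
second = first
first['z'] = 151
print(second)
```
{'x': 39, 'y': 43, 'z': 151}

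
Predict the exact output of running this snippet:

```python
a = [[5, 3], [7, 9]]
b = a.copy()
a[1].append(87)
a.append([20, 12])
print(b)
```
[[5, 3], [7, 9, 87]]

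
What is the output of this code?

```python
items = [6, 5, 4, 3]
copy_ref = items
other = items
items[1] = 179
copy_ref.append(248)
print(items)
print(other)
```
[6, 179, 4, 3, 248]
[6, 179, 4, 3, 248]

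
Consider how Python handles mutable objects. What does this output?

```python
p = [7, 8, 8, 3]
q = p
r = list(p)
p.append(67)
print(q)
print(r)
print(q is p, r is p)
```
[7, 8, 8, 3, 67]
[7, 8, 8, 3]
True False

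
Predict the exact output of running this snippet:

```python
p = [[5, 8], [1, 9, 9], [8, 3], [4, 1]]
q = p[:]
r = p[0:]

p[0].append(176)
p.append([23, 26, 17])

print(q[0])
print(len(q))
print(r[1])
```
[5, 8, 176]
4
[1, 9, 9]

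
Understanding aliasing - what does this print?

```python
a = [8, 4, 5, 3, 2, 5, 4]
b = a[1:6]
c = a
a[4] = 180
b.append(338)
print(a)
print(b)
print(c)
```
[8, 4, 5, 3, 180, 5, 4]
[4, 5, 3, 2, 5, 338]
[8, 4, 5, 3, 180, 5, 4]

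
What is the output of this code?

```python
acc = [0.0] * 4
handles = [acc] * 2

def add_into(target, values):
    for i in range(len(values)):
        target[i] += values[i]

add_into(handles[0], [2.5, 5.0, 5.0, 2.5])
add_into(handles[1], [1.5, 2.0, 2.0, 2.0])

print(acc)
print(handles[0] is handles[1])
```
[4.0, 7.0, 7.0, 4.5]
True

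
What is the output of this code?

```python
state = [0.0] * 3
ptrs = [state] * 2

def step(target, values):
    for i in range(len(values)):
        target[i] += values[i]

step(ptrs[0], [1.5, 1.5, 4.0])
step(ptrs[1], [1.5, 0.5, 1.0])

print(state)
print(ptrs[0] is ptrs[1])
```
[3.0, 2.0, 5.0]
True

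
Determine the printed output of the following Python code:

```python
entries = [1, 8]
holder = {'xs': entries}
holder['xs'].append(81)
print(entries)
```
[1, 8, 81]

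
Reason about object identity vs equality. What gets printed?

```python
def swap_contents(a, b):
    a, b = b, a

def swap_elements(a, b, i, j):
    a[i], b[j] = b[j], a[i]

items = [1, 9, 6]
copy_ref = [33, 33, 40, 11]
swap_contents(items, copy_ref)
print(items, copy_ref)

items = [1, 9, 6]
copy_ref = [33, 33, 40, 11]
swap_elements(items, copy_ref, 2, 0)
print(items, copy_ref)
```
[1, 9, 6] [33, 33, 40, 11]
[1, 9, 33] [6, 33, 40, 11]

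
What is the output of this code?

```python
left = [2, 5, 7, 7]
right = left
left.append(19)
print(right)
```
[2, 5, 7, 7, 19]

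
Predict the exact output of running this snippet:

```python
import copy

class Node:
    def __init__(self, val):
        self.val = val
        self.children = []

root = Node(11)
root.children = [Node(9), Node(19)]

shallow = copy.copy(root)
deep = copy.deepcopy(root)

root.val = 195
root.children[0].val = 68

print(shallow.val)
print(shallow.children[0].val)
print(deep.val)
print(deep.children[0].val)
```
11
68
11
9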